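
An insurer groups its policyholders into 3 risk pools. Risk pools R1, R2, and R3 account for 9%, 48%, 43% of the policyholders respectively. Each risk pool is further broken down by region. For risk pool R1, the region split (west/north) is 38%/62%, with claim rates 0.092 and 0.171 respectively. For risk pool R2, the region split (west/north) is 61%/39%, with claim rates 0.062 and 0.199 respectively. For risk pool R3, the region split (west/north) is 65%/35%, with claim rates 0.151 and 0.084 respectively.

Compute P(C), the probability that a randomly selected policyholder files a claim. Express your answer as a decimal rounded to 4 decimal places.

P(C|R1) = 0.38·0.092 + 0.62·0.171 = 0.03496 + 0.10602 = 0.14098
P(C|R2) = 0.61·0.062 + 0.39·0.199 = 0.03782 + 0.07761 = 0.11543
P(C|R3) = 0.65·0.151 + 0.35·0.084 = 0.09815 + 0.0294 = 0.12755
By total probability over the outer partition,
P(C) = 0.09·0.14098 + 0.48·0.11543 + 0.43·0.12755
      = 0.0126882 + 0.0554064 + 0.0548465 = 0.1229411

0.1229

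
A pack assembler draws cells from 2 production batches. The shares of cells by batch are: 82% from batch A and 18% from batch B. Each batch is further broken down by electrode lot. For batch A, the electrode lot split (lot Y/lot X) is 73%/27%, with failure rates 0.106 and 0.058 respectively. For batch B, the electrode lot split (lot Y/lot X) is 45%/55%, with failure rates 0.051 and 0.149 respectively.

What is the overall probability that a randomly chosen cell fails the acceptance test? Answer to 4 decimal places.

0.0952

P(F|A) = 0.73·0.106 + 0.27·0.058 = 0.07738 + 0.01566 = 0.09304
P(F|B) = 0.45·0.051 + 0.55·0.149 = 0.02295 + 0.08195 = 0.1049
Then overall,
P(F) = 0.82·0.09304 + 0.18·0.1049
      = 0.0762928 + 0.018882 = 0.0951748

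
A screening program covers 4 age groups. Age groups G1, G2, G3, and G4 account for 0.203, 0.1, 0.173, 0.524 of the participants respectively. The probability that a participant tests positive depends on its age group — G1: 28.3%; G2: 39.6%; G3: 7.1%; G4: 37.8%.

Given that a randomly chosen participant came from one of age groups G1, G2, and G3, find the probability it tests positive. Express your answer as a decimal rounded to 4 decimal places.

Let S = {G1, G2, G3}.
P(S) = 0.203 + 0.1 + 0.173 = 0.476.
P(T ∩ S) = 0.283·0.203 + 0.396·0.1 + 0.071·0.173 = 0.057449 + 0.0396 + 0.012283 = 0.109332.
P(T | S) = 0.109332 / 0.476 = 0.229689…

0.2297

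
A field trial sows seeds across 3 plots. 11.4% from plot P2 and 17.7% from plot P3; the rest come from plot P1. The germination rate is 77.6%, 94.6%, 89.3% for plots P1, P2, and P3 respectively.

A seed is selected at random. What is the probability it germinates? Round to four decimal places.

P(P1) = 1 − (0.114 + 0.177) = 0.709.
P(G) = P(G|P1)·P(P1) + P(G|P2)·P(P2) + P(G|P3)·P(P3)
      = 0.776·0.709 + 0.946·0.114 + 0.893·0.177
      = 0.550184 + 0.107844 + 0.158061 = 0.816089

P(G) ≈ 0.8161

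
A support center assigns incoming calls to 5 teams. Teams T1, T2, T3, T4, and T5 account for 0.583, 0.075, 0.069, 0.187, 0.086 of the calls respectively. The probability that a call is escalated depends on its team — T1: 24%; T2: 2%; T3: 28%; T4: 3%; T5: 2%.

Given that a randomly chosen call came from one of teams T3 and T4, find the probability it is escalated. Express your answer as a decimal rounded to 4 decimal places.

P(E|S) ≈ 0.0974

Let S = {T3, T4}.
P(S) = 0.069 + 0.187 = 0.256.
P(E ∩ S) = 0.28·0.069 + 0.03·0.187 = 0.01932 + 0.00561 = 0.02493.
P(E | S) = 0.02493 / 0.256 = 0.097383…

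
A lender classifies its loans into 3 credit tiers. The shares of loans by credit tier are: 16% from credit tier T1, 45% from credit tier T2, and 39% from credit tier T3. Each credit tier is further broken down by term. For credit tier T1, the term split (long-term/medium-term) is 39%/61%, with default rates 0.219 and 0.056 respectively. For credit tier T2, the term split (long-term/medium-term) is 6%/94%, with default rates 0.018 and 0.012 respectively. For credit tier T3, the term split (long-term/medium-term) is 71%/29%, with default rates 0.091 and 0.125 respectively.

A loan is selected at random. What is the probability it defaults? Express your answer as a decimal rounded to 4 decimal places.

0.0640

P(D|T1) = 0.39·0.219 + 0.61·0.056 = 0.08541 + 0.03416 = 0.11957
P(D|T2) = 0.06·0.018 + 0.94·0.012 = 0.00108 + 0.01128 = 0.01236
P(D|T3) = 0.71·0.091 + 0.29·0.125 = 0.06461 + 0.03625 = 0.10086
Then overall,
P(D) = 0.16·0.11957 + 0.45·0.01236 + 0.39·0.10086
      = 0.0191312 + 0.005562 + 0.0393354 = 0.0640286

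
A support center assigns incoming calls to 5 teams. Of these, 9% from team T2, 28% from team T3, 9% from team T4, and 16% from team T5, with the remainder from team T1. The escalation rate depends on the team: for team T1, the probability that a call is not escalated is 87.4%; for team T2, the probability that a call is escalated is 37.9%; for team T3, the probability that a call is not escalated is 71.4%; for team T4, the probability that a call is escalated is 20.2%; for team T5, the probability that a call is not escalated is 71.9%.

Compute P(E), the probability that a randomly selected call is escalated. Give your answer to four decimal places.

P(T1) = 1 − (0.09 + 0.28 + 0.09 + 0.16) = 0.38.
P(E|T1) = 1 − 0.874 = 0.126.
P(E|T3) = 1 − 0.714 = 0.286.
P(E|T5) = 1 − 0.719 = 0.281.
Summing over the partition,
P(E) = P(E|T1)·P(T1) + P(E|T2)·P(T2) + P(E|T3)·P(T3) + P(E|T4)·P(T4) + P(E|T5)·P(T5)
      = 0.126·0.38 + 0.379·0.09 + 0.286·0.28 + 0.202·0.09 + 0.281·0.16
      = 0.04788 + 0.03411 + 0.08008 + 0.01818 + 0.04496 = 0.22521

0.2252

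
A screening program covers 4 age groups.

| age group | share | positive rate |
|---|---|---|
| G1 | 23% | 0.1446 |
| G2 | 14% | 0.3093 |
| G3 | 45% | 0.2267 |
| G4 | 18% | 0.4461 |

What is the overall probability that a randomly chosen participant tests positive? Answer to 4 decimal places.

P(T) = P(T|G1)·P(G1) + P(T|G2)·P(G2) + P(T|G3)·P(G3) + P(T|G4)·P(G4)
      = 0.1446·0.23 + 0.3093·0.14 + 0.2267·0.45 + 0.4461·0.18
      = 0.033258 + 0.043302 + 0.102015 + 0.080298 = 0.258873

0.2589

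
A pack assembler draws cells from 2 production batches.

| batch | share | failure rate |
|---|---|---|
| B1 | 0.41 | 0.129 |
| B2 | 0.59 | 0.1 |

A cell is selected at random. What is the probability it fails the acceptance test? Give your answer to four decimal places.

Summing over the partition,
P(F) = P(F|B1)·P(B1) + P(F|B2)·P(B2)
      = 0.129·0.41 + 0.1·0.59
      = 0.05289 + 0.059 = 0.11189

P(F) ≈ 0.1119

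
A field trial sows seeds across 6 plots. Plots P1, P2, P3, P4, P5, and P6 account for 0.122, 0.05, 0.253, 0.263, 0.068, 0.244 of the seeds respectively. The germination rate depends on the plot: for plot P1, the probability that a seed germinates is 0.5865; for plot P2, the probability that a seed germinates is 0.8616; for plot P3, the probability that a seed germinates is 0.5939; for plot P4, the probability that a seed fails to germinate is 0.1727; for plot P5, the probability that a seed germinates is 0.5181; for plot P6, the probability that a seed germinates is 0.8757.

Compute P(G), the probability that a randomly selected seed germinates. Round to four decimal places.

P(G|P4) = 1 − 0.1727 = 0.8273.
P(G) = P(G|P1)·P(P1) + P(G|P2)·P(P2) + P(G|P3)·P(P3) + P(G|P4)·P(P4) + P(G|P5)·P(P5) + P(G|P6)·P(P6)
      = 0.5865·0.122 + 0.8616·0.05 + 0.5939·0.253 + 0.8273·0.263 + 0.5181·0.068 + 0.8757·0.244
      = 0.071553 + 0.04308 + 0.1502567 + 0.2175799 + 0.0352308 + 0.2136708 = 0.7313712

P(G) ≈ 0.7314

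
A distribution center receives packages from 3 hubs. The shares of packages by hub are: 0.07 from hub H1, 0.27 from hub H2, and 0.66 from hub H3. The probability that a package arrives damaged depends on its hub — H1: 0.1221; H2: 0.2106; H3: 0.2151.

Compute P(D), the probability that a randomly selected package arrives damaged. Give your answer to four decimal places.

Summing over the partition,
P(D) = P(D|H1)·P(H1) + P(D|H2)·P(H2) + P(D|H3)·P(H3)
      = 0.1221·0.07 + 0.2106·0.27 + 0.2151·0.66
      = 0.008547 + 0.056862 + 0.141966 = 0.207375

0.2074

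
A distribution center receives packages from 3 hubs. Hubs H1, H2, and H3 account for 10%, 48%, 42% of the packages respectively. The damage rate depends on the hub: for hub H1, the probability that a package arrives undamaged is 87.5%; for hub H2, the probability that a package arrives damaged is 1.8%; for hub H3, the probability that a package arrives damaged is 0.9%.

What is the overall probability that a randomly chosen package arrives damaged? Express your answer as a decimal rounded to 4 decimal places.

0.0249

P(D|H1) = 1 − 0.875 = 0.125.
Using total probability over the partition,
P(D) = P(D|H1)·P(H1) + P(D|H2)·P(H2) + P(D|H3)·P(H3)
      = 0.125·0.1 + 0.018·0.48 + 0.009·0.42
      = 0.0125 + 0.00864 + 0.00378 = 0.02492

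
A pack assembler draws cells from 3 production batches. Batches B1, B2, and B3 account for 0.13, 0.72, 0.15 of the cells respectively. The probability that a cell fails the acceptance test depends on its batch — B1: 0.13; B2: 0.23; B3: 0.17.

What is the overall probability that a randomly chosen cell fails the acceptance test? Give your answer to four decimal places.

By the law of total probability,
P(F) = P(F|B1)·P(B1) + P(F|B2)·P(B2) + P(F|B3)·P(B3)
      = 0.13·0.13 + 0.23·0.72 + 0.17·0.15
      = 0.0169 + 0.1656 + 0.0255 = 0.208

0.2080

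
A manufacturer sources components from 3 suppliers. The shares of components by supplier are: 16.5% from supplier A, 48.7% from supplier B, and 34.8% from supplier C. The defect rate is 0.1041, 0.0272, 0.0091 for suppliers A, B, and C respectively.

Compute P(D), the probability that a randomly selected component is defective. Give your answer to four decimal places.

By the law of total probability,
P(D) = P(D|A)·P(A) + P(D|B)·P(B) + P(D|C)·P(C)
      = 0.1041·0.165 + 0.0272·0.487 + 0.0091·0.348
      = 0.0171765 + 0.0132464 + 0.0031668 = 0.0335897

P(D) ≈ 0.0336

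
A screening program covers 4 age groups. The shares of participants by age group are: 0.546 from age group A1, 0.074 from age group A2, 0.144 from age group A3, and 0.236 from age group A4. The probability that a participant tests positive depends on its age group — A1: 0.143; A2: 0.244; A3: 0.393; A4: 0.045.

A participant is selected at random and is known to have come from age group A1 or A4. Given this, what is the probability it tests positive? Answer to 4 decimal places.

0.1134

Let S = {A1, A4}.
P(S) = 0.546 + 0.236 = 0.782.
P(T ∩ S) = 0.143·0.546 + 0.045·0.236 = 0.078078 + 0.01062 = 0.088698.
P(T | S) = 0.088698 / 0.782 = 0.113425…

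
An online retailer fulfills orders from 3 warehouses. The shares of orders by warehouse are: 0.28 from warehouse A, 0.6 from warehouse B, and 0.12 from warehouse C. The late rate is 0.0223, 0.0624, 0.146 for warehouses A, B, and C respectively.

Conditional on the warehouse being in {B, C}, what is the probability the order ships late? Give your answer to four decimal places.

Let S = {B, C}.
P(S) = 0.6 + 0.12 = 0.72.
P(L ∩ S) = 0.0624·0.6 + 0.146·0.12 = 0.03744 + 0.01752 = 0.05496.
P(L | S) = 0.05496 / 0.72 = 0.076333…

0.0763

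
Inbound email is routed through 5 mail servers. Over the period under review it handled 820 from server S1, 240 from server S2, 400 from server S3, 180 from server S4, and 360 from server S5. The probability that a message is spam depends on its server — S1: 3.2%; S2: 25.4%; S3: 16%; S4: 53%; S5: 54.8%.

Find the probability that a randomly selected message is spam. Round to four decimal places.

Total: 820 + 240 + 400 + 180 + 360 = 2000.
P(S1) = 820/2000 = 0.41. P(S2) = 240/2000 = 0.12. P(S3) = 400/2000 = 0.2. P(S4) = 180/2000 = 0.09. P(S5) = 360/2000 = 0.18.
P(S) = P(S|S1)·P(S1) + P(S|S2)·P(S2) + P(S|S3)·P(S3) + P(S|S4)·P(S4) + P(S|S5)·P(S5)
      = 0.032·0.41 + 0.254·0.12 + 0.16·0.2 + 0.53·0.09 + 0.548·0.18
      = 0.01312 + 0.03048 + 0.032 + 0.0477 + 0.09864 = 0.22194

0.2219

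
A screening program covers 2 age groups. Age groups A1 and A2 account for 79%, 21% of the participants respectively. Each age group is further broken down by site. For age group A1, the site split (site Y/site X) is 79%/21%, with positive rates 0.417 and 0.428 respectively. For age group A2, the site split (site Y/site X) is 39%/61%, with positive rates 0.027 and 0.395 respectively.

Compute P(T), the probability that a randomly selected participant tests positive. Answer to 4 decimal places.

P(T|A1) = 0.79·0.417 + 0.21·0.428 = 0.32943 + 0.08988 = 0.41931
P(T|A2) = 0.39·0.027 + 0.61·0.395 = 0.01053 + 0.24095 = 0.25148
Then overall,
P(T) = 0.79·0.41931 + 0.21·0.25148
      = 0.3312549 + 0.0528108 = 0.3840657

P(T) ≈ 0.3841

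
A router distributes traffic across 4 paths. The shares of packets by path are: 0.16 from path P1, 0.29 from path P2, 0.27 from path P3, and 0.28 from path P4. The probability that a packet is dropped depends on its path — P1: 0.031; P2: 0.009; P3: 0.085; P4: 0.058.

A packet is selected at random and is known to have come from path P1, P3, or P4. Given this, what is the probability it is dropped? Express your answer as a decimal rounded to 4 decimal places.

0.0622

Let S = {P1, P3, P4}.
P(S) = 0.16 + 0.27 + 0.28 = 0.71.
P(L ∩ S) = 0.031·0.16 + 0.085·0.27 + 0.058·0.28 = 0.00496 + 0.02295 + 0.01624 = 0.04415.
P(L | S) = 0.04415 / 0.71 = 0.062183…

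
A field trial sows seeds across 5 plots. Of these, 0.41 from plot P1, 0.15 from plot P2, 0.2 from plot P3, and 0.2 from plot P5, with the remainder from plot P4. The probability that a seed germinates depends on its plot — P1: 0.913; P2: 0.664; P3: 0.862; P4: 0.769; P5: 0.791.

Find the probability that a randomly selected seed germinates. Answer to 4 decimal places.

P(P4) = 1 − (0.41 + 0.15 + 0.2 + 0.2) = 0.04.
By the law of total probability,
P(G) = P(G|P1)·P(P1) + P(G|P2)·P(P2) + P(G|P3)·P(P3) + P(G|P4)·P(P4) + P(G|P5)·P(P5)
      = 0.913·0.41 + 0.664·0.15 + 0.862·0.2 + 0.769·0.04 + 0.791·0.2
      = 0.37433 + 0.0996 + 0.1724 + 0.03076 + 0.1582 = 0.83529

0.8353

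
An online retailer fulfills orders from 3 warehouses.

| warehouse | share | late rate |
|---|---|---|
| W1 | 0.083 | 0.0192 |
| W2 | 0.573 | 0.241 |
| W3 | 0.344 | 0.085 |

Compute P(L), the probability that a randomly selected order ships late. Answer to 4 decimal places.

P(L) ≈ 0.1689

P(L) = P(L|W1)·P(W1) + P(L|W2)·P(W2) + P(L|W3)·P(W3)
      = 0.0192·0.083 + 0.241·0.573 + 0.085·0.344
      = 0.0015936 + 0.138093 + 0.02924 = 0.1689266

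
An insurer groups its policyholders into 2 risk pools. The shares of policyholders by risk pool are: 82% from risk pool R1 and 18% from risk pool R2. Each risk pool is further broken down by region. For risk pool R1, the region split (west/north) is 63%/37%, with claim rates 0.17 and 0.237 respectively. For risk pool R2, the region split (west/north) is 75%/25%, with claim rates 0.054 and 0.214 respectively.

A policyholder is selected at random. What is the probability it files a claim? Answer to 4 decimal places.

0.1766

P(C|R1) = 0.63·0.17 + 0.37·0.237 = 0.1071 + 0.08769 = 0.19479
P(C|R2) = 0.75·0.054 + 0.25·0.214 = 0.0405 + 0.0535 = 0.094
By total probability over the outer partition,
P(C) = 0.82·0.19479 + 0.18·0.094
      = 0.1597278 + 0.01692 = 0.1766478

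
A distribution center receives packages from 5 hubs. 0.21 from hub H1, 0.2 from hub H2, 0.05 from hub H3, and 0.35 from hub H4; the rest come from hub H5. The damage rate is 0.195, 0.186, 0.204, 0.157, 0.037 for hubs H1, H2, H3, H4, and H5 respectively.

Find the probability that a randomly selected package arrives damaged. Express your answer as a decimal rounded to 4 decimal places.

P(H5) = 1 − (0.21 + 0.2 + 0.05 + 0.35) = 0.19.
By the law of total probability,
P(D) = P(D|H1)·P(H1) + P(D|H2)·P(H2) + P(D|H3)·P(H3) + P(D|H4)·P(H4) + P(D|H5)·P(H5)
      = 0.195·0.21 + 0.186·0.2 + 0.204·0.05 + 0.157·0.35 + 0.037·0.19
      = 0.04095 + 0.0372 + 0.0102 + 0.05495 + 0.00703 = 0.15033

P(D) ≈ 0.1503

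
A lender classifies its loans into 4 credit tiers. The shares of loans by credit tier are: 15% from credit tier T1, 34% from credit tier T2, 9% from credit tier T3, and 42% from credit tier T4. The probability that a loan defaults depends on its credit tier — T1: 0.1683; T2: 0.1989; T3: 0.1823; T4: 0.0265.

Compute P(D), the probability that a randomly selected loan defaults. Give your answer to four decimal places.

Using total probability over the partition,
P(D) = P(D|T1)·P(T1) + P(D|T2)·P(T2) + P(D|T3)·P(T3) + P(D|T4)·P(T4)
      = 0.1683·0.15 + 0.1989·0.34 + 0.1823·0.09 + 0.0265·0.42
      = 0.025245 + 0.067626 + 0.016407 + 0.01113 = 0.120408

P(D) ≈ 0.1204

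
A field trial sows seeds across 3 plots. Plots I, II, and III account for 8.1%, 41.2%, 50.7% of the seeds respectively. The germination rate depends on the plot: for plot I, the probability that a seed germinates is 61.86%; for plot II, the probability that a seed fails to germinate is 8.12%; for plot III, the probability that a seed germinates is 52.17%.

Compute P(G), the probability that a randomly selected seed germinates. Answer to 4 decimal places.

0.6932

P(G|II) = 1 − 0.0812 = 0.9188.
P(G) = P(G|I)·P(I) + P(G|II)·P(II) + P(G|III)·P(III)
      = 0.6186·0.081 + 0.9188·0.412 + 0.5217·0.507
      = 0.0501066 + 0.3785456 + 0.2645019 = 0.6931541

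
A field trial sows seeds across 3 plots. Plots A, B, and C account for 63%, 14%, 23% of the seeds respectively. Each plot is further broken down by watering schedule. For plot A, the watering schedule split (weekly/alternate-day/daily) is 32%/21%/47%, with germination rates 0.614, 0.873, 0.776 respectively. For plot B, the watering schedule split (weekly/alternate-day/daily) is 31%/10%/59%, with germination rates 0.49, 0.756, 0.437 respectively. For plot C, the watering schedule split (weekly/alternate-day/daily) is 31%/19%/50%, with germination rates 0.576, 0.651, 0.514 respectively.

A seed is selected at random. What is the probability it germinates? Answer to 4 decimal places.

P(G) ≈ 0.6656

P(G|A) = 0.32·0.614 + 0.21·0.873 + 0.47·0.776 = 0.19648 + 0.18333 + 0.36472 = 0.74453
P(G|B) = 0.31·0.49 + 0.1·0.756 + 0.59·0.437 = 0.1519 + 0.0756 + 0.25783 = 0.48533
P(G|C) = 0.31·0.576 + 0.19·0.651 + 0.5·0.514 = 0.17856 + 0.12369 + 0.257 = 0.55925
By total probability over the outer partition,
P(G) = 0.63·0.74453 + 0.14·0.48533 + 0.23·0.55925
      = 0.4690539 + 0.0679462 + 0.1286275 = 0.6656276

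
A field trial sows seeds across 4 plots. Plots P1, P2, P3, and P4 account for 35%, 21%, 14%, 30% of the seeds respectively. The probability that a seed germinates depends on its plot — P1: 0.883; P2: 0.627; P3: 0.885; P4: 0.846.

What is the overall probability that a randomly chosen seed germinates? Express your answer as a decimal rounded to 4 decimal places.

P(G) = P(G|P1)·P(P1) + P(G|P2)·P(P2) + P(G|P3)·P(P3) + P(G|P4)·P(P4)
      = 0.883·0.35 + 0.627·0.21 + 0.885·0.14 + 0.846·0.3
      = 0.30905 + 0.13167 + 0.1239 + 0.2538 = 0.81842

P(G) ≈ 0.8184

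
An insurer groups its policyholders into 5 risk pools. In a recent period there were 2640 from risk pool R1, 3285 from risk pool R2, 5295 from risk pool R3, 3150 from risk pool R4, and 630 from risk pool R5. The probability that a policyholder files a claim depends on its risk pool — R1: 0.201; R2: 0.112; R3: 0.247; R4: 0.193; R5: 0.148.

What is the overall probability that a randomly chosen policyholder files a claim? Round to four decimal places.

0.1938

Total: 2640 + 3285 + 5295 + 3150 + 630 = 15000.
P(R1) = 2640/15000 = 0.176. P(R2) = 3285/15000 = 0.219. P(R3) = 5295/15000 = 0.353. P(R4) = 3150/15000 = 0.21. P(R5) = 630/15000 = 0.042.
P(C) = P(C|R1)·P(R1) + P(C|R2)·P(R2) + P(C|R3)·P(R3) + P(C|R4)·P(R4) + P(C|R5)·P(R5)
      = 0.201·0.176 + 0.112·0.219 + 0.247·0.353 + 0.193·0.21 + 0.148·0.042
      = 0.035376 + 0.024528 + 0.087191 + 0.04053 + 0.006216 = 0.193841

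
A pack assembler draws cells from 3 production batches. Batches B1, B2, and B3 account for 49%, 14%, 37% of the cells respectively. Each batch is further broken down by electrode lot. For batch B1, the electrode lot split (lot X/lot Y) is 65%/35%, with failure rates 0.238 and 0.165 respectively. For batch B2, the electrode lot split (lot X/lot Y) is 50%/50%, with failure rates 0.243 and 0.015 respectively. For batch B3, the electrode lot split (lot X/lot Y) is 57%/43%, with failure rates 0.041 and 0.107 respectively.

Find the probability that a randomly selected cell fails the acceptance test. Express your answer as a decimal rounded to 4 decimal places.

0.1478

P(F|B1) = 0.65·0.238 + 0.35·0.165 = 0.1547 + 0.05775 = 0.21245
P(F|B2) = 0.5·0.243 + 0.5·0.015 = 0.1215 + 0.0075 = 0.129
P(F|B3) = 0.57·0.041 + 0.43·0.107 = 0.02337 + 0.04601 = 0.06938
By total probability over the outer partition,
P(F) = 0.49·0.21245 + 0.14·0.129 + 0.37·0.06938
      = 0.1041005 + 0.01806 + 0.0256706 = 0.1478311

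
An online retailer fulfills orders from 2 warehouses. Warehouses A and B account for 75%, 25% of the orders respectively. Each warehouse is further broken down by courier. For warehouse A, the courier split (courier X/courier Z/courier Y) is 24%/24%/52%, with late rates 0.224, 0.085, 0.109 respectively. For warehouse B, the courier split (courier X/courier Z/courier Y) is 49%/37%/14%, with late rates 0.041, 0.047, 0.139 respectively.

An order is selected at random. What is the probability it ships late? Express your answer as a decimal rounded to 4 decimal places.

P(L) ≈ 0.1124

P(L|A) = 0.24·0.224 + 0.24·0.085 + 0.52·0.109 = 0.05376 + 0.0204 + 0.05668 = 0.13084
P(L|B) = 0.49·0.041 + 0.37·0.047 + 0.14·0.139 = 0.02009 + 0.01739 + 0.01946 = 0.05694
Then overall,
P(L) = 0.75·0.13084 + 0.25·0.05694
      = 0.09813 + 0.014235 = 0.112365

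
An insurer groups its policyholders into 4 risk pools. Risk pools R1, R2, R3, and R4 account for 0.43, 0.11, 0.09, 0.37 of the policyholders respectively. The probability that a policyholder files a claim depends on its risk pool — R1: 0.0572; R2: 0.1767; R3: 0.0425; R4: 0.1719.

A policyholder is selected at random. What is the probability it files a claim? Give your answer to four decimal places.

0.1115

P(C) = P(C|R1)·P(R1) + P(C|R2)·P(R2) + P(C|R3)·P(R3) + P(C|R4)·P(R4)
      = 0.0572·0.43 + 0.1767·0.11 + 0.0425·0.09 + 0.1719·0.37
      = 0.024596 + 0.019437 + 0.003825 + 0.063603 = 0.111461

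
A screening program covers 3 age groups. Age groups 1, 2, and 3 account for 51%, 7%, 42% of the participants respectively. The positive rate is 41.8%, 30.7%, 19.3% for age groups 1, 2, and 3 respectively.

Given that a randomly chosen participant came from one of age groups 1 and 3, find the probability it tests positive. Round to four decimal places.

P(T|S) ≈ 0.3164

Let S = {1, 3}.
P(S) = 0.51 + 0.42 = 0.93.
P(T ∩ S) = 0.418·0.51 + 0.193·0.42 = 0.21318 + 0.08106 = 0.29424.
P(T | S) = 0.29424 / 0.93 = 0.316387…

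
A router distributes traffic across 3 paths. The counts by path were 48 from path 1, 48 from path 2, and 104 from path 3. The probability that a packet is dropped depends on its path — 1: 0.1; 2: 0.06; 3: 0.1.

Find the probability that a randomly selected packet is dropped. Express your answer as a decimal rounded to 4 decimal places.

0.0904

Total: 48 + 48 + 104 = 200.
P(1) = 48/200 = 0.24. P(2) = 48/200 = 0.24. P(3) = 104/200 = 0.52.
By the law of total probability,
P(L) = P(L|1)·P(1) + P(L|2)·P(2) + P(L|3)·P(3)
      = 0.1·0.24 + 0.06·0.24 + 0.1·0.52
      = 0.024 + 0.0144 + 0.052 = 0.0904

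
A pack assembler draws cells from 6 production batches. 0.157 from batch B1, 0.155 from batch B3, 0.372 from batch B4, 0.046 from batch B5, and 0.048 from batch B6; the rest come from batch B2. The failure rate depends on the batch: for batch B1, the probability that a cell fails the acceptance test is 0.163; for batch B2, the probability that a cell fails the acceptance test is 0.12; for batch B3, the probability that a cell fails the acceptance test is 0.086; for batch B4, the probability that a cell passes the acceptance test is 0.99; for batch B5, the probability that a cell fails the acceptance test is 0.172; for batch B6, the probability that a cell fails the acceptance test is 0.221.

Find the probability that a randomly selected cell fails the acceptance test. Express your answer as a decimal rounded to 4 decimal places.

P(B2) = 1 − (0.157 + 0.155 + 0.372 + 0.046 + 0.048) = 0.222.
P(F|B4) = 1 − 0.99 = 0.01.
By the law of total probability,
P(F) = P(F|B1)·P(B1) + P(F|B2)·P(B2) + P(F|B3)·P(B3) + P(F|B4)·P(B4) + P(F|B5)·P(B5) + P(F|B6)·P(B6)
      = 0.163·0.157 + 0.12·0.222 + 0.086·0.155 + 0.01·0.372 + 0.172·0.046 + 0.221·0.048
      = 0.025591 + 0.02664 + 0.01333 + 0.00372 + 0.007912 + 0.010608 = 0.087801

P(F) ≈ 0.0878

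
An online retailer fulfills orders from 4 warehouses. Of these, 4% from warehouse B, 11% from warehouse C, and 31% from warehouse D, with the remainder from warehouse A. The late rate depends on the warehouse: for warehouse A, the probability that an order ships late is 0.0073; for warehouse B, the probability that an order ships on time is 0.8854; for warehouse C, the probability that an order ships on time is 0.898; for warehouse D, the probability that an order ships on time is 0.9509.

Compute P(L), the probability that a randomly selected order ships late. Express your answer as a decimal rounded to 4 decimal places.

0.0350

P(A) = 1 − (0.04 + 0.11 + 0.31) = 0.54.
P(L|B) = 1 − 0.8854 = 0.1146.
P(L|C) = 1 − 0.898 = 0.102.
P(L|D) = 1 − 0.9509 = 0.0491.
P(L) = P(L|A)·P(A) + P(L|B)·P(B) + P(L|C)·P(C) + P(L|D)·P(D)
      = 0.0073·0.54 + 0.1146·0.04 + 0.102·0.11 + 0.0491·0.31
      = 0.003942 + 0.004584 + 0.01122 + 0.015221 = 0.034967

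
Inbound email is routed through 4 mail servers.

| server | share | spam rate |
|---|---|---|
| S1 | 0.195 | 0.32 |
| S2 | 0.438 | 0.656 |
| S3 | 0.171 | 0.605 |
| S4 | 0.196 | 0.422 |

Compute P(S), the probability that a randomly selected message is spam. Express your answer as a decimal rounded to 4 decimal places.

P(S) = P(S|S1)·P(S1) + P(S|S2)·P(S2) + P(S|S3)·P(S3) + P(S|S4)·P(S4)
      = 0.32·0.195 + 0.656·0.438 + 0.605·0.171 + 0.422·0.196
      = 0.0624 + 0.287328 + 0.103455 + 0.082712 = 0.535895

0.5359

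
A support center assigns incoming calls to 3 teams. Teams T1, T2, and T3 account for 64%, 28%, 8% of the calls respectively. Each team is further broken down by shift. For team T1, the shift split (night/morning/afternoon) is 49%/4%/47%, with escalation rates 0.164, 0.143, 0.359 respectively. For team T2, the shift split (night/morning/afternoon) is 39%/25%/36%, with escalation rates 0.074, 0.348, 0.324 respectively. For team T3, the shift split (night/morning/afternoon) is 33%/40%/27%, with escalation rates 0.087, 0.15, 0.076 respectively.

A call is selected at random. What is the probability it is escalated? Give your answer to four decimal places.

P(E|T1) = 0.49·0.164 + 0.04·0.143 + 0.47·0.359 = 0.08036 + 0.00572 + 0.16873 = 0.25481
P(E|T2) = 0.39·0.074 + 0.25·0.348 + 0.36·0.324 = 0.02886 + 0.087 + 0.11664 = 0.2325
P(E|T3) = 0.33·0.087 + 0.4·0.15 + 0.27·0.076 = 0.02871 + 0.06 + 0.02052 = 0.10923
By total probability over the outer partition,
P(E) = 0.64·0.25481 + 0.28·0.2325 + 0.08·0.10923
      = 0.1630784 + 0.0651 + 0.0087384 = 0.2369168

P(E) ≈ 0.2369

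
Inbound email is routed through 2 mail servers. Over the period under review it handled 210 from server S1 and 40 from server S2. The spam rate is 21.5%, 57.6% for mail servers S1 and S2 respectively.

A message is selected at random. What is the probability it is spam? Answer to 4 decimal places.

Total: 210 + 40 = 250.
P(S1) = 210/250 = 0.84. P(S2) = 40/250 = 0.16.
Summing over the partition,
P(S) = P(S|S1)·P(S1) + P(S|S2)·P(S2)
      = 0.215·0.84 + 0.576·0.16
      = 0.1806 + 0.09216 = 0.27276

0.2728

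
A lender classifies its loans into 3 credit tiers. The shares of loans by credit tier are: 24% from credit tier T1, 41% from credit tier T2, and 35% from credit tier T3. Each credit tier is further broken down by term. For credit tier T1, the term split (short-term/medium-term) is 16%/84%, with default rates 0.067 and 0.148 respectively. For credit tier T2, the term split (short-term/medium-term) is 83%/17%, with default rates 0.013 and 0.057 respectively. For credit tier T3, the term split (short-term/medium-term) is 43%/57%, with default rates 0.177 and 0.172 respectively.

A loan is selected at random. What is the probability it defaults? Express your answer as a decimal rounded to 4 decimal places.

0.1018

P(D|T1) = 0.16·0.067 + 0.84·0.148 = 0.01072 + 0.12432 = 0.13504
P(D|T2) = 0.83·0.013 + 0.17·0.057 = 0.01079 + 0.00969 = 0.02048
P(D|T3) = 0.43·0.177 + 0.57·0.172 = 0.07611 + 0.09804 = 0.17415
Then overall,
P(D) = 0.24·0.13504 + 0.41·0.02048 + 0.35·0.17415
      = 0.0324096 + 0.0083968 + 0.0609525 = 0.1017589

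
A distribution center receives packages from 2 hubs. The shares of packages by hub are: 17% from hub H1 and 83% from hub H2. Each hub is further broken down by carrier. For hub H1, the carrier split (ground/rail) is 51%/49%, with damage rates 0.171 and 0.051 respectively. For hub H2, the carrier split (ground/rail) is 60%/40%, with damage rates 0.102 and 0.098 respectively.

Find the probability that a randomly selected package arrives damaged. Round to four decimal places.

0.1024

P(D|H1) = 0.51·0.171 + 0.49·0.051 = 0.08721 + 0.02499 = 0.1122
P(D|H2) = 0.6·0.102 + 0.4·0.098 = 0.0612 + 0.0392 = 0.1004
Then overall,
P(D) = 0.17·0.1122 + 0.83·0.1004
      = 0.019074 + 0.083332 = 0.102406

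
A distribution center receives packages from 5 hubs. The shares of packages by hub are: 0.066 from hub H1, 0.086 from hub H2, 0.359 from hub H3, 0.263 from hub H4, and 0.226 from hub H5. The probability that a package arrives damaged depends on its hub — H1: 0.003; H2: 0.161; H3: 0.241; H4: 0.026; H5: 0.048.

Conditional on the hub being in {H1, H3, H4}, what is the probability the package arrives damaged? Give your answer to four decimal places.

Let S = {H1, H3, H4}.
P(S) = 0.066 + 0.359 + 0.263 = 0.688.
P(D ∩ S) = 0.003·0.066 + 0.241·0.359 + 0.026·0.263 = 0.000198 + 0.086519 + 0.006838 = 0.093555.
P(D | S) = 0.093555 / 0.688 = 0.135981…

0.1360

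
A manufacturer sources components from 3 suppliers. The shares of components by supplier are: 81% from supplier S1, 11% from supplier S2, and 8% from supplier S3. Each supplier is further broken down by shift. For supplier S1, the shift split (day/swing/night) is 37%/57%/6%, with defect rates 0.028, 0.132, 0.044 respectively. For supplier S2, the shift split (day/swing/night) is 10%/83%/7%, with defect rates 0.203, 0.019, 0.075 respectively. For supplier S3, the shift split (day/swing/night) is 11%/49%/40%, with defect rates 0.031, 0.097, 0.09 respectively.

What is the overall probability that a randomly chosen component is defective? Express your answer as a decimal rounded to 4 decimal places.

P(D) ≈ 0.0830

P(D|S1) = 0.37·0.028 + 0.57·0.132 + 0.06·0.044 = 0.01036 + 0.07524 + 0.00264 = 0.08824
P(D|S2) = 0.1·0.203 + 0.83·0.019 + 0.07·0.075 = 0.0203 + 0.01577 + 0.00525 = 0.04132
P(D|S3) = 0.11·0.031 + 0.49·0.097 + 0.4·0.09 = 0.00341 + 0.04753 + 0.036 = 0.08694
By total probability over the outer partition,
P(D) = 0.81·0.08824 + 0.11·0.04132 + 0.08·0.08694
      = 0.0714744 + 0.0045452 + 0.0069552 = 0.0829748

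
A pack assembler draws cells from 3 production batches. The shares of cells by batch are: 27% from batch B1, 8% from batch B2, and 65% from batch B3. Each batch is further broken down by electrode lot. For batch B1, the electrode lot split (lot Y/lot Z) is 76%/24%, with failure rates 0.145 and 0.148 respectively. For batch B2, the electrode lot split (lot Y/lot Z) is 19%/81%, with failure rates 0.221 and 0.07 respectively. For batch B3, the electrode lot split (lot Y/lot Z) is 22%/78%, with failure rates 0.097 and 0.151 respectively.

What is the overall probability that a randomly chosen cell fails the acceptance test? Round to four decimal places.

P(F|B1) = 0.76·0.145 + 0.24·0.148 = 0.1102 + 0.03552 = 0.14572
P(F|B2) = 0.19·0.221 + 0.81·0.07 = 0.04199 + 0.0567 = 0.09869
P(F|B3) = 0.22·0.097 + 0.78·0.151 = 0.02134 + 0.11778 = 0.13912
By total probability over the outer partition,
P(F) = 0.27·0.14572 + 0.08·0.09869 + 0.65·0.13912
      = 0.0393444 + 0.0078952 + 0.090428 = 0.1376676

P(F) ≈ 0.1377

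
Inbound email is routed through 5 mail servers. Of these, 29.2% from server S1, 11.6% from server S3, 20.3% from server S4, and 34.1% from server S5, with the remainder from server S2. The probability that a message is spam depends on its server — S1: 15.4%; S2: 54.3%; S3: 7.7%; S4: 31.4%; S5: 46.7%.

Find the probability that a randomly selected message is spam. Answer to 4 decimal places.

P(S2) = 1 − (0.292 + 0.116 + 0.203 + 0.341) = 0.048.
P(S) = P(S|S1)·P(S1) + P(S|S2)·P(S2) + P(S|S3)·P(S3) + P(S|S4)·P(S4) + P(S|S5)·P(S5)
      = 0.154·0.292 + 0.543·0.048 + 0.077·0.116 + 0.314·0.203 + 0.467·0.341
      = 0.044968 + 0.026064 + 0.008932 + 0.063742 + 0.159247 = 0.302953

0.3030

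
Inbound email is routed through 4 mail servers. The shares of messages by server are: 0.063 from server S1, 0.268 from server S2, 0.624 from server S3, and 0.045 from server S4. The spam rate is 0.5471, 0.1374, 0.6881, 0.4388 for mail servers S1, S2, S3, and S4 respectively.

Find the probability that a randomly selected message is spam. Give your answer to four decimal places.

P(S) ≈ 0.5204

P(S) = P(S|S1)·P(S1) + P(S|S2)·P(S2) + P(S|S3)·P(S3) + P(S|S4)·P(S4)
      = 0.5471·0.063 + 0.1374·0.268 + 0.6881·0.624 + 0.4388·0.045
      = 0.0344673 + 0.0368232 + 0.4293744 + 0.019746 = 0.5204109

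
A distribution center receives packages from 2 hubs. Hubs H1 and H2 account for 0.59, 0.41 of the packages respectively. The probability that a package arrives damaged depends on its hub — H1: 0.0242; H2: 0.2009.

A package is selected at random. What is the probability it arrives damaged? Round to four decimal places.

Using total probability over the partition,
P(D) = P(D|H1)·P(H1) + P(D|H2)·P(H2)
      = 0.0242·0.59 + 0.2009·0.41
      = 0.014278 + 0.082369 = 0.096647

0.0966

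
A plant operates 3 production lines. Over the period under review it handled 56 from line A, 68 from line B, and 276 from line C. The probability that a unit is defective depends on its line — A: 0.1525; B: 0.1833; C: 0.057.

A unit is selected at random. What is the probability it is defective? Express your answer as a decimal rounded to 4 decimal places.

Total: 56 + 68 + 276 = 400.
P(A) = 56/400 = 0.14. P(B) = 68/400 = 0.17. P(C) = 276/400 = 0.69.
By the law of total probability,
P(D) = P(D|A)·P(A) + P(D|B)·P(B) + P(D|C)·P(C)
      = 0.1525·0.14 + 0.1833·0.17 + 0.057·0.69
      = 0.02135 + 0.031161 + 0.03933 = 0.091841

0.0918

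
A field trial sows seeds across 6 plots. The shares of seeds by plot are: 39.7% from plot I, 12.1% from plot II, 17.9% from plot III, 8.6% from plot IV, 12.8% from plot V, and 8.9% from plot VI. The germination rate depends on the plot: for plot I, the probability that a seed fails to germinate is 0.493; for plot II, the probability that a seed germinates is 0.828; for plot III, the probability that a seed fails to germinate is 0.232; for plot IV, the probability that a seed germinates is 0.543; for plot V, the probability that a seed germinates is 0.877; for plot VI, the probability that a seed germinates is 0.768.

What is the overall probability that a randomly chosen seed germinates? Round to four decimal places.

P(G) ≈ 0.6662

P(G|I) = 1 − 0.493 = 0.507.
P(G|III) = 1 − 0.232 = 0.768.
P(G) = P(G|I)·P(I) + P(G|II)·P(II) + P(G|III)·P(III) + P(G|IV)·P(IV) + P(G|V)·P(V) + P(G|VI)·P(VI)
      = 0.507·0.397 + 0.828·0.121 + 0.768·0.179 + 0.543·0.086 + 0.877·0.128 + 0.768·0.089
      = 0.201279 + 0.100188 + 0.137472 + 0.046698 + 0.112256 + 0.068352 = 0.666245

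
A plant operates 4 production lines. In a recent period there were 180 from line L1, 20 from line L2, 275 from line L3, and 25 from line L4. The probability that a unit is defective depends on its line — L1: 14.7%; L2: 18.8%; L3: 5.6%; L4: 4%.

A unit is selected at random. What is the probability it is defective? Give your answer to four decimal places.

0.0932

Total: 180 + 20 + 275 + 25 = 500.
P(L1) = 180/500 = 0.36. P(L2) = 20/500 = 0.04. P(L3) = 275/500 = 0.55. P(L4) = 25/500 = 0.05.
P(D) = P(D|L1)·P(L1) + P(D|L2)·P(L2) + P(D|L3)·P(L3) + P(D|L4)·P(L4)
      = 0.147·0.36 + 0.188·0.04 + 0.056·0.55 + 0.04·0.05
      = 0.05292 + 0.00752 + 0.0308 + 0.002 = 0.09324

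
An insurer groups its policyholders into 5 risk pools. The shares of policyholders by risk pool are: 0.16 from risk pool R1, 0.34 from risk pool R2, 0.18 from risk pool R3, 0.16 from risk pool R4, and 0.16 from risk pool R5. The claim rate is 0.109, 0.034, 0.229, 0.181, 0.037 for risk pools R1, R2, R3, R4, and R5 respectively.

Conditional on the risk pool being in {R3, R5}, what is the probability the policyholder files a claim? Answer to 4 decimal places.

Let S = {R3, R5}.
P(S) = 0.18 + 0.16 = 0.34.
P(C ∩ S) = 0.229·0.18 + 0.037·0.16 = 0.04122 + 0.00592 = 0.04714.
P(C | S) = 0.04714 / 0.34 = 0.138647…

0.1386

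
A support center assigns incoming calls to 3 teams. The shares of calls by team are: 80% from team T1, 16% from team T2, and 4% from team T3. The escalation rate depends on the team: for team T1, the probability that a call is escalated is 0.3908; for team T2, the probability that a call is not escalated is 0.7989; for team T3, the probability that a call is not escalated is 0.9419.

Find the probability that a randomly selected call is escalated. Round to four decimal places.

P(E|T2) = 1 − 0.7989 = 0.2011.
P(E|T3) = 1 − 0.9419 = 0.0581.
Summing over the partition,
P(E) = P(E|T1)·P(T1) + P(E|T2)·P(T2) + P(E|T3)·P(T3)
      = 0.3908·0.8 + 0.2011·0.16 + 0.0581·0.04
      = 0.31264 + 0.032176 + 0.002324 = 0.34714

0.3471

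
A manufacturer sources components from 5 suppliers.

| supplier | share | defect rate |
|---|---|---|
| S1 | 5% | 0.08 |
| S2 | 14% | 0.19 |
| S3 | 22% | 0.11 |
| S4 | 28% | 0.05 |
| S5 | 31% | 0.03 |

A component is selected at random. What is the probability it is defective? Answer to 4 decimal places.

P(D) = P(D|S1)·P(S1) + P(D|S2)·P(S2) + P(D|S3)·P(S3) + P(D|S4)·P(S4) + P(D|S5)·P(S5)
      = 0.08·0.05 + 0.19·0.14 + 0.11·0.22 + 0.05·0.28 + 0.03·0.31
      = 0.004 + 0.0266 + 0.0242 + 0.014 + 0.0093 = 0.0781

P(D) ≈ 0.0781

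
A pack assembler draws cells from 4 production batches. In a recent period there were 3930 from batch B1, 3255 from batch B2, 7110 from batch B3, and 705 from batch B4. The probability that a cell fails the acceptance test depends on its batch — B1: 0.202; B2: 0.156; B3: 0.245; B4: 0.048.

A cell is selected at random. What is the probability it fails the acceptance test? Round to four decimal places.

0.2052

Total: 3930 + 3255 + 7110 + 705 = 15000.
P(B1) = 3930/15000 = 0.262. P(B2) = 3255/15000 = 0.217. P(B3) = 7110/15000 = 0.474. P(B4) = 705/15000 = 0.047.
P(F) = P(F|B1)·P(B1) + P(F|B2)·P(B2) + P(F|B3)·P(B3) + P(F|B4)·P(B4)
      = 0.202·0.262 + 0.156·0.217 + 0.245·0.474 + 0.048·0.047
      = 0.052924 + 0.033852 + 0.11613 + 0.002256 = 0.205162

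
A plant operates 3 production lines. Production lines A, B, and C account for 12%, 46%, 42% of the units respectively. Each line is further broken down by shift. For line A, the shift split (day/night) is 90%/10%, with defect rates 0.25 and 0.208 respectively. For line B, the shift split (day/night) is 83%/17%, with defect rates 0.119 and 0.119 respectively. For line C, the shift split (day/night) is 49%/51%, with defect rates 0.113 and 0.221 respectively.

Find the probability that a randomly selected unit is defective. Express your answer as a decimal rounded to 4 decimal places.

P(D|A) = 0.9·0.25 + 0.1·0.208 = 0.225 + 0.0208 = 0.2458
P(D|B) = 0.83·0.119 + 0.17·0.119 = 0.09877 + 0.02023 = 0.119
P(D|C) = 0.49·0.113 + 0.51·0.221 = 0.05537 + 0.11271 = 0.16808
By total probability over the outer partition,
P(D) = 0.12·0.2458 + 0.46·0.119 + 0.42·0.16808
      = 0.029496 + 0.05474 + 0.0705936 = 0.1548296

P(D) ≈ 0.1548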